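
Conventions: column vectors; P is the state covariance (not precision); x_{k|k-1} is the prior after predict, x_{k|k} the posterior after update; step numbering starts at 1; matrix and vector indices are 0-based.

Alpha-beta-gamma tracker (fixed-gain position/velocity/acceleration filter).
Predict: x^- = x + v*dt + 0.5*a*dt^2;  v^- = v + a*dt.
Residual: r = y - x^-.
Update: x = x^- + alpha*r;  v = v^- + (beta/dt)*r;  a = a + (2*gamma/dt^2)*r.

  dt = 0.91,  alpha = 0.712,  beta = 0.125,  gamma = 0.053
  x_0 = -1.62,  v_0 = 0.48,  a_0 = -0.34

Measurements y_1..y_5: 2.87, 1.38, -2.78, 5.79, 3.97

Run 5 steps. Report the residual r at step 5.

resid = -0.3939

step 1: x_pred=-1.3240  r=4.1940  x^+=1.6621  v^+=0.7467  a^+=0.1968
step 2: x_pred=2.4231  r=-1.0431  x^+=1.6804  v^+=0.7825  a^+=0.0633
step 3: x_pred=2.4187  r=-5.1987  x^+=-1.2828  v^+=0.1260  a^+=-0.6021
step 4: x_pred=-1.4174  r=7.2074  x^+=3.7143  v^+=0.5681  a^+=0.3204
step 5: x_pred=4.3639  r=-0.3939  x^+=4.0835  v^+=0.8056  a^+=0.2700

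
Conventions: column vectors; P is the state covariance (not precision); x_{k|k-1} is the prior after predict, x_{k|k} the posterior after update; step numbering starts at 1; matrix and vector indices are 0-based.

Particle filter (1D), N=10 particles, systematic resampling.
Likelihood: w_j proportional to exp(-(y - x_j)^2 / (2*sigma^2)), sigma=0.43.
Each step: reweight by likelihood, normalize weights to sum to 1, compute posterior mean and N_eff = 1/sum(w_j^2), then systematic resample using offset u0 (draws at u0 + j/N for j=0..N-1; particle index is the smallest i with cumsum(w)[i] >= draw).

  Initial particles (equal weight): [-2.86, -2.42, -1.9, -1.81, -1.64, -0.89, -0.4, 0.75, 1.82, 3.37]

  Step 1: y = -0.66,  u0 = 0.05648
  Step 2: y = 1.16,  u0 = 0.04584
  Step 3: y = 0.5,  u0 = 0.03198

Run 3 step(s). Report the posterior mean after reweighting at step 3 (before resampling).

post_mean = -0.4000

step 1: w=[0.0000, 0.0001, 0.0086, 0.0154, 0.0409, 0.4755, 0.4570, 0.0025, 0.0000, 0.0000]  mean=-0.7155  Neff=2.2885  idx=[4, 5, 5, 5, 5, 6, 6, 6, 6, 6]
step 2: w=[0.0000, 0.0017, 0.0017, 0.0017, 0.0017, 0.1987, 0.1987, 0.1987, 0.1987, 0.1987]  mean=-0.4033  Neff=5.0669  idx=[5, 5, 6, 6, 7, 7, 8, 8, 9, 9]
step 3: w=[0.1000, 0.1000, 0.1000, 0.1000, 0.1000, 0.1000, 0.1000, 0.1000, 0.1000, 0.1000]  mean=-0.4000  Neff=10.0000  idx=[0, 1, 2, 3, 4, 5, 6, 7, 8, 9]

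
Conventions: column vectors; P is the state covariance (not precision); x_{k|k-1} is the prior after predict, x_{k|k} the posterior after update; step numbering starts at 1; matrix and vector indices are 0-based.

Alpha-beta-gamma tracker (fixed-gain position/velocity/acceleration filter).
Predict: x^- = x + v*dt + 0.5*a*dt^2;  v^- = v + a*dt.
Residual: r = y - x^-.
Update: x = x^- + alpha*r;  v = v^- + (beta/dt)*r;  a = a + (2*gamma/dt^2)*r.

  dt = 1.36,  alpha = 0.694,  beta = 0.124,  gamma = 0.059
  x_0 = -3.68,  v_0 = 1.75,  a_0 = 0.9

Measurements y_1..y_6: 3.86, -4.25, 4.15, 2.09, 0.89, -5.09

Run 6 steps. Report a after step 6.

step 1: x_pred=-0.4677  r=4.3277  x^+=2.5357  v^+=3.3686  a^+=1.1761
step 2: x_pred=8.2047  r=-12.4547  x^+=-0.4389  v^+=3.8325  a^+=0.3815
step 3: x_pred=5.1262  r=-0.9762  x^+=4.4487  v^+=4.2624  a^+=0.3192
step 4: x_pred=10.5408  r=-8.4508  x^+=4.6759  v^+=3.9260  a^+=-0.2199
step 5: x_pred=9.8120  r=-8.9220  x^+=3.6201  v^+=2.8135  a^+=-0.7891
step 6: x_pred=6.7167  r=-11.8067  x^+=-1.4771  v^+=0.6638  a^+=-1.5423

a_post = -1.5423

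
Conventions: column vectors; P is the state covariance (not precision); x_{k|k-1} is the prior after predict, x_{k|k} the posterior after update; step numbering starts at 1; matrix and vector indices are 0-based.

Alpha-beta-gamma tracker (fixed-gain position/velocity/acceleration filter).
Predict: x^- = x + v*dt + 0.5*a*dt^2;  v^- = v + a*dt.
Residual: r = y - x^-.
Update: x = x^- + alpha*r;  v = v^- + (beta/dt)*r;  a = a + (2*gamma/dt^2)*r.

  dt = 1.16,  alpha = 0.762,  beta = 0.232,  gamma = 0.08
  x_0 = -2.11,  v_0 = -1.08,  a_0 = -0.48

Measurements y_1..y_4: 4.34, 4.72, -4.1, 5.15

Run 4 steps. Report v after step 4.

step 1: x_pred=-3.6857  r=8.0257  x^+=2.4299  v^+=-0.0317  a^+=0.4743
step 2: x_pred=2.7123  r=2.0077  x^+=4.2422  v^+=0.9201  a^+=0.7130
step 3: x_pred=5.7892  r=-9.8892  x^+=-1.7464  v^+=-0.2306  a^+=-0.4628
step 4: x_pred=-2.3253  r=7.4753  x^+=3.3709  v^+=0.7275  a^+=0.4260

v_post = 0.7275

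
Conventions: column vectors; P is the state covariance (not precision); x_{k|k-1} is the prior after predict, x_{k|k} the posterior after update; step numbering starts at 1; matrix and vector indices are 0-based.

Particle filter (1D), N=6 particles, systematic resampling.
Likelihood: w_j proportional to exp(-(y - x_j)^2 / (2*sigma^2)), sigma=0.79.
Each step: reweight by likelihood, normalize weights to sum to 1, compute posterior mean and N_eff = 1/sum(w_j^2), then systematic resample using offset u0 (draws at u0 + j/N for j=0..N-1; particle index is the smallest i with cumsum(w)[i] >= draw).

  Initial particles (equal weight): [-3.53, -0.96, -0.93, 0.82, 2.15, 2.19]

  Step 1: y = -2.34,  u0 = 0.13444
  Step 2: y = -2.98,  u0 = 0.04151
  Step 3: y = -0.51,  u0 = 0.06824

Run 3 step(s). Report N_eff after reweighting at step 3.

step 1: w=[0.4330, 0.2928, 0.2738, 0.0005, 0.0000, 0.0000]  mean=-2.0637  Neff=2.8724  idx=[0, 0, 1, 1, 2, 2]
step 2: w=[0.4577, 0.4577, 0.0222, 0.0222, 0.0201, 0.0201]  mean=-3.3113  Neff=2.3767  idx=[0, 0, 0, 1, 1, 1]
step 3: w=[0.1667, 0.1667, 0.1667, 0.1667, 0.1667, 0.1667]  mean=-3.5300  Neff=6.0000  idx=[0, 1, 2, 3, 4, 5]

N_eff = 6.0000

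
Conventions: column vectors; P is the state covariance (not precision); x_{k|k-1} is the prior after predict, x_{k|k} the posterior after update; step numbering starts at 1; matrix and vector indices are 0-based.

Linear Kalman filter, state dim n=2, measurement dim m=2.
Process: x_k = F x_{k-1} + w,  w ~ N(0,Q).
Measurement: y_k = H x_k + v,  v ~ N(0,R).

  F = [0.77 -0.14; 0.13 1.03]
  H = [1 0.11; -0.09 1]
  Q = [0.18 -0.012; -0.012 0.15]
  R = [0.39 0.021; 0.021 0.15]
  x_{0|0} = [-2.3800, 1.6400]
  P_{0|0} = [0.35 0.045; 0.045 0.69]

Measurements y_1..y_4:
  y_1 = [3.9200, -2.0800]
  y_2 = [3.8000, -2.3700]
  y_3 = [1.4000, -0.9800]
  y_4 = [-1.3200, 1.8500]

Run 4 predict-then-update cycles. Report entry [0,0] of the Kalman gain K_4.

K[0,0] = 0.4139

step 1: x^-=[-2.0622, 1.3798]  P^-=[0.3913 -0.0416; -0.0416 0.9000]  S=[0.7831 0.0436; 0.0436 1.0606]  K=[0.4991 -0.0929; 0.0259 0.8510]  nu=[5.8304, -3.6454]  x^+=[1.1864, -1.5712]  P^+=[0.1912 0.0137; 0.0137 0.1294]
step 2: x^-=[1.1335, -1.4641]  P^-=[0.2929 -0.0009; -0.0009 0.2942]  S=[0.6863 0.0261; 0.0261 0.4468]  K=[0.4300 -0.0861; 0.0208 0.6575]  nu=[2.8276, -0.8039]  x^+=[2.4185, -1.9338]  P^+=[0.1647 0.0109; 0.0109 0.1001]
step 3: x^-=[2.1329, -1.6774]  P^-=[0.2772 -0.0015; -0.0015 0.2619]  S=[0.6701 0.0234; 0.0234 0.4144]  K=[0.4165 -0.0873; 0.0188 0.6312]  nu=[-0.5484, 0.8893]  x^+=[1.8269, -1.1263]  P^+=[0.1595 0.0100; 0.0100 0.0960]
step 4: x^-=[1.5644, -0.9226]  P^-=[0.2743 -0.0021; -0.0021 0.2572]  S=[0.6669 0.0225; 0.0225 0.4098]  K=[0.4139 -0.0881; 0.0181 0.6271]  nu=[-2.7829, 2.9134]  x^+=[0.1557, 0.8540]  P^+=[0.1585 0.0097; 0.0097 0.0953]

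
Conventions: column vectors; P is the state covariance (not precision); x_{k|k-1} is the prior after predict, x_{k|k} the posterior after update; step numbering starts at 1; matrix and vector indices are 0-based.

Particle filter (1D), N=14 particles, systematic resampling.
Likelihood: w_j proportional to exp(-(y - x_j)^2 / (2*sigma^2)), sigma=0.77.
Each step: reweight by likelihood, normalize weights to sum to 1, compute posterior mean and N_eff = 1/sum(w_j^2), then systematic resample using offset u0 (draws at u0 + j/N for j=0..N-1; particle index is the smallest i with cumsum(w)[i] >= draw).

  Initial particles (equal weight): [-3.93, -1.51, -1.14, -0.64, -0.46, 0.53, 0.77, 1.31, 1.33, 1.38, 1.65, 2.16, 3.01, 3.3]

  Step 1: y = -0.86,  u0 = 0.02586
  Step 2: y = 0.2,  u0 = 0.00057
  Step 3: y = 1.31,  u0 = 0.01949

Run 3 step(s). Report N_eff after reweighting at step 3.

step 1: w=[0.0001, 0.1829, 0.2444, 0.2507, 0.2282, 0.0512, 0.0278, 0.0049, 0.0046, 0.0038, 0.0013, 0.0001, 0.0000, 0.0000]  mean=-0.7519  Neff=4.7264  idx=[1, 1, 1, 2, 2, 2, 3, 3, 3, 3, 4, 4, 4, 5]
step 2: w=[0.0139, 0.0139, 0.0139, 0.0360, 0.0360, 0.0360, 0.0903, 0.0903, 0.0903, 0.0903, 0.1133, 0.1133, 0.1133, 0.1493]  mean=-0.4944  Neff=10.2174  idx=[0, 3, 5, 6, 7, 8, 9, 9, 10, 11, 11, 12, 13, 13]
step 3: w=[0.0007, 0.0037, 0.0037, 0.0238, 0.0238, 0.0238, 0.0238, 0.0238, 0.0419, 0.0419, 0.0419, 0.0419, 0.3525, 0.3525]  mean=0.2106  Neff=3.8707  idx=[3, 6, 8, 10, 12, 12, 12, 12, 12, 13, 13, 13, 13, 13]

N_eff = 3.8707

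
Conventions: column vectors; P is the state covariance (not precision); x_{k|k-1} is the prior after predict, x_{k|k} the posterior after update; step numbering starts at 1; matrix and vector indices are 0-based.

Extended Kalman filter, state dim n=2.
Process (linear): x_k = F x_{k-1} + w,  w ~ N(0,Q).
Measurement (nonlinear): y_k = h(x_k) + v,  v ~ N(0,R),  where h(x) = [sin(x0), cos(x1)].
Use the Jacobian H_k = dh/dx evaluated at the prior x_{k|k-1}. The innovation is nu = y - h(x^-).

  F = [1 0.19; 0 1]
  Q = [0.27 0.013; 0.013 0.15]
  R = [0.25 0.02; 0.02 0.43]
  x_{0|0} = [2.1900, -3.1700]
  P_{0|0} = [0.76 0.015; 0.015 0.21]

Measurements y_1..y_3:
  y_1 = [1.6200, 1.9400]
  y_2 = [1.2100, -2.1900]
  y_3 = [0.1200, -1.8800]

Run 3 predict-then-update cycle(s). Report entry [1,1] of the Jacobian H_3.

step 1: x^-=[1.5877, -3.1700]  P^-=[1.0433 0.0679; 0.0679 0.3600]  H_jac=[-0.0169 0.0000; 0.0000 -0.0284]  S=[0.2503 0.0200; 0.0200 0.4303]  K=[-0.0704 -0.0012; -0.0027 -0.0236]  nu=[0.6201, 2.9396]  x^+=[1.5405, -3.2412]  P^+=[1.0420 0.0678; 0.0678 0.3598]
step 2: x^-=[0.9247, -3.2412]  P^-=[1.3508 0.1492; 0.1492 0.5098]  H_jac=[0.6021 0.0000; 0.0000 -0.0994]  S=[0.7397 0.0111; 0.0111 0.4350]  K=[1.1005 -0.0621; 0.1232 -0.1196]  nu=[0.4116, -1.1950]  x^+=[1.4518, -3.0475]  P^+=[0.4549 0.0472; 0.0472 0.4926]
step 3: x^-=[0.8728, -3.0475]  P^-=[0.7606 0.1538; 0.1538 0.6426]  H_jac=[0.6427 0.0000; 0.0000 0.0939]  S=[0.5642 0.0293; 0.0293 0.4357]  K=[0.8678 -0.0252; 0.1686 0.1272]  nu=[-0.6461, -0.8844]  x^+=[0.3344, -3.2690]  P^+=[0.3368 0.0695; 0.0695 0.6183]

H_jac[1,1] = 0.0939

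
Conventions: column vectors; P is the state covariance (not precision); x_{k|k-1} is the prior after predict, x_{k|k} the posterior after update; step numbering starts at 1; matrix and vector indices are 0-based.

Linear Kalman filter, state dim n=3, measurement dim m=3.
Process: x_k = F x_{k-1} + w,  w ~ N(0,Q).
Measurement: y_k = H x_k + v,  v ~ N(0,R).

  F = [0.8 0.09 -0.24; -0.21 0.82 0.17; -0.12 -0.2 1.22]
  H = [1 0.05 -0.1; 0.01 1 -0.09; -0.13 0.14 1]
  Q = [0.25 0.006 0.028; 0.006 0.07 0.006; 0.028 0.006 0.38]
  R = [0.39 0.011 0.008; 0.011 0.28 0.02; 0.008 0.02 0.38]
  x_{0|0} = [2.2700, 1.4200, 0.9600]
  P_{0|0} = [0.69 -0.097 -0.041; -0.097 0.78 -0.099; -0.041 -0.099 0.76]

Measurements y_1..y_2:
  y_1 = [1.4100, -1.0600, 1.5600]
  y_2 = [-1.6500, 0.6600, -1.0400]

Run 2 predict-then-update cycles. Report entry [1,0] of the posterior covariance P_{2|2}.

step 1: x^-=[1.7134, 0.8509, 0.6148]  P^-=[0.7477 -0.1348 -0.3151; -0.1348 0.6556 -0.0258; -0.3151 -0.0258 1.6080]  S=[1.2053 -0.0378 -0.5835; -0.0378 0.9512 -0.0488; -0.5835 -0.0488 2.0931]  K=[0.6217 -0.0811 -0.0346; -0.0390 0.6910 0.0452; -0.0248 -0.1437 0.7758]  nu=[-0.2845, -1.8727, 1.0488]  x^+=[1.6523, -0.3847, 1.7046]  P^+=[0.2446 -0.0168 0.0244; -0.0168 0.1942 0.0013; 0.0244 0.0013 0.2947]
step 2: x^-=[0.8781, -0.3726, 1.9583]  P^-=[0.4132 -0.0392 -0.0577; -0.0392 0.2243 0.0369; -0.0577 0.0369 0.8214]  S=[0.8193 -0.0041 -0.1887; -0.0041 0.5037 0.0172; -0.1887 0.0172 1.2395]  K=[0.5049 -0.0546 -0.0167; -0.0251 0.4361 0.0494; -0.0142 -0.0977 0.6721]  nu=[-2.3136, 1.2001, -2.8320]  x^+=[-0.3084, 0.0691, -0.0294]  P^+=[0.1991 -0.0099 0.0239; -0.0099 0.1237 0.0087; 0.0239 0.0087 0.2552]

P_post[1,0] = -0.0099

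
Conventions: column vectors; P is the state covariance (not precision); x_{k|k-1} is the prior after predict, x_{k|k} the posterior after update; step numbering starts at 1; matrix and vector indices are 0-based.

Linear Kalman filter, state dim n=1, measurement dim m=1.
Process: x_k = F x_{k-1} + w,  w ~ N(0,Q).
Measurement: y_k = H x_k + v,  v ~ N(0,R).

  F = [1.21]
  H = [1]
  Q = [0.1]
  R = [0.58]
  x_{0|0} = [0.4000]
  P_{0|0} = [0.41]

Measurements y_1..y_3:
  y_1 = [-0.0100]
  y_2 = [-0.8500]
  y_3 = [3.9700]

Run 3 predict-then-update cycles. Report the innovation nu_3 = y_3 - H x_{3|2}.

innov = [4.3186]

step 1: x^-=[0.4840]  P^-=[0.7003]  S=[1.2803]  K=[0.5470]  nu=[-0.4940]  x^+=[0.2138]  P^+=[0.3172]
step 2: x^-=[0.2587]  P^-=[0.5645]  S=[1.1445]  K=[0.4932]  nu=[-1.1087]  x^+=[-0.2881]  P^+=[0.2861]
step 3: x^-=[-0.3486]  P^-=[0.5188]  S=[1.0988]  K=[0.4722]  nu=[4.3186]  x^+=[1.6905]  P^+=[0.2739]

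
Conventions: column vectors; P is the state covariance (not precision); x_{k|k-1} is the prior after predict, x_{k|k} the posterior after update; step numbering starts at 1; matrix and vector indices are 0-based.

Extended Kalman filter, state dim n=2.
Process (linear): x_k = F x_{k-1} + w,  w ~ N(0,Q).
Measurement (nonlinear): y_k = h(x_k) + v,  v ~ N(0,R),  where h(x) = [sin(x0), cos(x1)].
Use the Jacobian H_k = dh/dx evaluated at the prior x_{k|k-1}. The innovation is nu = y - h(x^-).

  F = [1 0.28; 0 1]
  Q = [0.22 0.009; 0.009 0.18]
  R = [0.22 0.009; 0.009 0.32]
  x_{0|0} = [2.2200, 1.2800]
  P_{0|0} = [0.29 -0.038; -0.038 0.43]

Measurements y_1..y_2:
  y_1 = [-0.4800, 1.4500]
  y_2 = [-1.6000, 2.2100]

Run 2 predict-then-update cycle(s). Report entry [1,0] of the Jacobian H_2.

H_jac[1,0] = 0.0000

step 1: x^-=[2.5784, 1.2800]  P^-=[0.5224 0.0914; 0.0914 0.6100]  H_jac=[-0.8456 0.0000; 0.0000 -0.9580]  S=[0.5935 0.0830; 0.0830 0.8799]  K=[-0.7401 -0.0297; -0.0378 -0.6606]  nu=[-1.0139, 1.1633]  x^+=[3.2943, 0.5498]  P^+=[0.1929 0.0169; 0.0169 0.2210]
step 2: x^-=[3.4482, 0.5498]  P^-=[0.4397 0.0877; 0.0877 0.4010]  H_jac=[-0.9533 0.0000; 0.0000 -0.5225]  S=[0.6196 0.0527; 0.0527 0.4295]  K=[-0.6744 -0.0240; -0.0945 -0.4763]  nu=[-1.2981, 1.3574]  x^+=[4.2912, 0.0260]  P^+=[0.1559 0.0263; 0.0263 0.2933]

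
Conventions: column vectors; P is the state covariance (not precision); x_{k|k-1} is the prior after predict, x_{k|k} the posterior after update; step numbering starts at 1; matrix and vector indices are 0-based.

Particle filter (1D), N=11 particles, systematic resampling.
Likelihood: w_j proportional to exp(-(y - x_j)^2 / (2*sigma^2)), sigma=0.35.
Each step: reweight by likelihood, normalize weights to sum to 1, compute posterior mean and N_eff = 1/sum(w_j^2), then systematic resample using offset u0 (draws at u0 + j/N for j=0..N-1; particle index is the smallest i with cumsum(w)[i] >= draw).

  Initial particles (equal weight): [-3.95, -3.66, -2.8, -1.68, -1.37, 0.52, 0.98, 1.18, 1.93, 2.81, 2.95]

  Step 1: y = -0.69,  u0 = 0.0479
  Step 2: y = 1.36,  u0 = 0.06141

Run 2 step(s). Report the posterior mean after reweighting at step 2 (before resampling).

post_mean = -1.3700

step 1: w=[0.0000, 0.0000, 0.0000, 0.1062, 0.8790, 0.0147, 0.0001, 0.0000, 0.0000, 0.0000, 0.0000]  mean=-1.3749  Neff=1.2754  idx=[3, 4, 4, 4, 4, 4, 4, 4, 4, 4, 4]
step 2: w=[0.0001, 0.1000, 0.1000, 0.1000, 0.1000, 0.1000, 0.1000, 0.1000, 0.1000, 0.1000, 0.1000]  mean=-1.3700  Neff=10.0013  idx=[1, 2, 3, 4, 5, 6, 7, 7, 8, 9, 10]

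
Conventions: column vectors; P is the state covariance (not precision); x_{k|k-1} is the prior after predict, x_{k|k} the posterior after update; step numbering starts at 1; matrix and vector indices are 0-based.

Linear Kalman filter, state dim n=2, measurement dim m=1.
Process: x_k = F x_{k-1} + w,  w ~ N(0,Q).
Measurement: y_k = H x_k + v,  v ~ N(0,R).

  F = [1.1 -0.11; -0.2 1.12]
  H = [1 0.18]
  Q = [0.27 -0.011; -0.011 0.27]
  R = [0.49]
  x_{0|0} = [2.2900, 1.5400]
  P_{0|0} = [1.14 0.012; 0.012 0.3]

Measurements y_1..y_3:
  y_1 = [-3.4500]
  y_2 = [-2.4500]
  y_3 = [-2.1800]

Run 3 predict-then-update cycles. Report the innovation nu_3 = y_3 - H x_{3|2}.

innov = [0.6125]

step 1: x^-=[2.3496, 1.2668]  P^-=[1.6501 -0.2837; -0.2837 0.6865]  S=[2.0602]  K=[0.7762; -0.0777]  nu=[-6.0276]  x^+=[-2.3288, 1.7353]  P^+=[0.4090 -0.1594; -0.1594 0.6741]
step 2: x^-=[-2.7525, 2.4093]  P^-=[0.8116 -0.3839; -0.3839 1.2034]  S=[1.2024]  K=[0.6175; -0.1392]  nu=[-0.1312]  x^+=[-2.8335, 2.4275]  P^+=[0.3531 -0.2806; -0.2806 1.1801]
step 3: x^-=[-3.3839, 3.2856]  P^-=[0.7794 -0.5860; -0.5860 1.8901]  S=[1.1197]  K=[0.6019; -0.2195]  nu=[0.6125]  x^+=[-3.0152, 3.1511]  P^+=[0.3738 -0.4380; -0.4380 1.8362]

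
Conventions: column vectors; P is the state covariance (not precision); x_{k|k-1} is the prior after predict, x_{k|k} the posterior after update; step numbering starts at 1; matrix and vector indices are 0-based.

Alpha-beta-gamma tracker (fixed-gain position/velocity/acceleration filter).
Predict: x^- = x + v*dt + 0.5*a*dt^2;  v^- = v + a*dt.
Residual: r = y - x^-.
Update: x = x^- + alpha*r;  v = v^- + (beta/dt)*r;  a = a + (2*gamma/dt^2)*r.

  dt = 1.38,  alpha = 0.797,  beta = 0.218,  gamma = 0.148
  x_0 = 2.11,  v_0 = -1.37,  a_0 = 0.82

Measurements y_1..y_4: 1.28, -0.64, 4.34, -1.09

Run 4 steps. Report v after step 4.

step 1: x_pred=1.0002  r=0.2798  x^+=1.2232  v^+=-0.1942  a^+=0.8635
step 2: x_pred=1.7774  r=-2.4174  x^+=-0.1493  v^+=0.6155  a^+=0.4878
step 3: x_pred=1.1646  r=3.1754  x^+=3.6954  v^+=1.7902  a^+=0.9813
step 4: x_pred=7.1003  r=-8.1903  x^+=0.5726  v^+=1.8506  a^+=-0.2917

v_post = 1.8506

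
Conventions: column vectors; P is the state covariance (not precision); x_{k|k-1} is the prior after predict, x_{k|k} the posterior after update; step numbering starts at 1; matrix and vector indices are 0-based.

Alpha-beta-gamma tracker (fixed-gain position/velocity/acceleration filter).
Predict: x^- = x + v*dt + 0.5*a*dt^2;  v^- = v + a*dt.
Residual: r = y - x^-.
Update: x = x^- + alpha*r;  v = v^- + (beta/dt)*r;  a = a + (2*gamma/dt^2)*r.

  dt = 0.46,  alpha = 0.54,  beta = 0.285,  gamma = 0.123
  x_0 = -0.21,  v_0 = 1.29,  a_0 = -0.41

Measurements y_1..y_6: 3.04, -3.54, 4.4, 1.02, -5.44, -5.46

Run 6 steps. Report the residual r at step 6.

step 1: x_pred=0.3400  r=2.7000  x^+=1.7980  v^+=2.7742  a^+=2.7289
step 2: x_pred=3.3629  r=-6.9029  x^+=-0.3647  v^+=-0.2473  a^+=-5.2962
step 3: x_pred=-1.0388  r=5.4388  x^+=1.8982  v^+=0.6862  a^+=1.0268
step 4: x_pred=2.3224  r=-1.3024  x^+=1.6191  v^+=0.3515  a^+=-0.4874
step 5: x_pred=1.7293  r=-7.1693  x^+=-2.1421  v^+=-4.3145  a^+=-8.8222
step 6: x_pred=-5.0602  r=-0.3998  x^+=-5.2761  v^+=-8.6204  a^+=-9.2870

resid = -0.3998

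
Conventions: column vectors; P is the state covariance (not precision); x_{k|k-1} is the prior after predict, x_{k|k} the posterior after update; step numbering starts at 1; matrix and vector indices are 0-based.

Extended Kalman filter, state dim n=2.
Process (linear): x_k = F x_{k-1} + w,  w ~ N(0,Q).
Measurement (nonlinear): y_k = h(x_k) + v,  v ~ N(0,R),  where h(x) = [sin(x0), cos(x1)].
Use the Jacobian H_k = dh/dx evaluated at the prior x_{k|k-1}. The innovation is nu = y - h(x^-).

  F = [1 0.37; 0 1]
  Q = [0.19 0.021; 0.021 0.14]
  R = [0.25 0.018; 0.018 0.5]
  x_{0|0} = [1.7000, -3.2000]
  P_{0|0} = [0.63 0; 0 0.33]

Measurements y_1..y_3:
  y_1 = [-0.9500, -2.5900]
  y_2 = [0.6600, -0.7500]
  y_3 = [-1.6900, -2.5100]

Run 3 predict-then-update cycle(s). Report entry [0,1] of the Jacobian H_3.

step 1: x^-=[0.5160, -3.2000]  P^-=[0.8652 0.1431; 0.1431 0.4700]  H_jac=[0.8698 0.0000; 0.0000 -0.0584]  S=[0.9046 0.0107; 0.0107 0.5016]  K=[0.8323 -0.0345; 0.1383 -0.0577]  nu=[-1.4434, -1.5917]  x^+=[-0.6306, -3.3078]  P^+=[0.2385 0.0386; 0.0386 0.4512]
step 2: x^-=[-1.8545, -3.3078]  P^-=[0.5188 0.2265; 0.2265 0.5912]  H_jac=[-0.2799 0.0000; 0.0000 -0.1655]  S=[0.2906 0.0285; 0.0285 0.5162]  K=[-0.4952 -0.0453; -0.2006 -0.1785]  nu=[1.6200, 0.2362]  x^+=[-2.6673, -3.6750]  P^+=[0.4452 0.1907; 0.1907 0.5610]
step 3: x^-=[-4.0271, -3.6750]  P^-=[0.8531 0.4193; 0.4193 0.7010]  H_jac=[-0.6329 0.0000; 0.0000 -0.5085]  S=[0.5918 0.1529; 0.1529 0.6812]  K=[-0.8828 -0.1148; -0.3325 -0.4486]  nu=[-2.4642, -1.6489]  x^+=[-1.6624, -2.1159]  P^+=[0.3520 0.1441; 0.1441 0.4529]

H_jac[0,1] = 0.0000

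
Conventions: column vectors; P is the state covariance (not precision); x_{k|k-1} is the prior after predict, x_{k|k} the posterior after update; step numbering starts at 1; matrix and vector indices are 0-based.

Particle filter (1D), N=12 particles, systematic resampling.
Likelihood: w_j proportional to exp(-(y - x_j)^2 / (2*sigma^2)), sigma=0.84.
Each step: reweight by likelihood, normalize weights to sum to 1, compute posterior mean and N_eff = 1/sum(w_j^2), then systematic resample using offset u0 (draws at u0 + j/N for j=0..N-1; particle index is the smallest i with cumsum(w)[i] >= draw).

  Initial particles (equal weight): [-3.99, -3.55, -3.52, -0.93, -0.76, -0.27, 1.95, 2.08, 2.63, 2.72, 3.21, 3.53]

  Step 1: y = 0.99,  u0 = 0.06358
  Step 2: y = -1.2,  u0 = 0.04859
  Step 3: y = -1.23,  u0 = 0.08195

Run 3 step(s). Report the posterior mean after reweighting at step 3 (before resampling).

post_mean = -0.5346

step 1: w=[0.0000, 0.0000, 0.0000, 0.0414, 0.0644, 0.1831, 0.2936, 0.2430, 0.0839, 0.0676, 0.0172, 0.0058]  mean=1.4213  Neff=5.0872  idx=[4, 5, 5, 6, 6, 6, 6, 7, 7, 7, 8, 10]
step 2: w=[0.4447, 0.2764, 0.2764, 0.0005, 0.0005, 0.0005, 0.0005, 0.0002, 0.0002, 0.0002, 0.0000, 0.0000]  mean=-0.4821  Neff=2.8529  idx=[0, 0, 0, 0, 0, 1, 1, 1, 1, 2, 2, 2]
step 3: w=[0.1080, 0.1080, 0.1080, 0.1080, 0.1080, 0.0657, 0.0657, 0.0657, 0.0657, 0.0657, 0.0657, 0.0657]  mean=-0.5346  Neff=11.2940  idx=[0, 1, 2, 3, 3, 4, 5, 6, 8, 9, 10, 11]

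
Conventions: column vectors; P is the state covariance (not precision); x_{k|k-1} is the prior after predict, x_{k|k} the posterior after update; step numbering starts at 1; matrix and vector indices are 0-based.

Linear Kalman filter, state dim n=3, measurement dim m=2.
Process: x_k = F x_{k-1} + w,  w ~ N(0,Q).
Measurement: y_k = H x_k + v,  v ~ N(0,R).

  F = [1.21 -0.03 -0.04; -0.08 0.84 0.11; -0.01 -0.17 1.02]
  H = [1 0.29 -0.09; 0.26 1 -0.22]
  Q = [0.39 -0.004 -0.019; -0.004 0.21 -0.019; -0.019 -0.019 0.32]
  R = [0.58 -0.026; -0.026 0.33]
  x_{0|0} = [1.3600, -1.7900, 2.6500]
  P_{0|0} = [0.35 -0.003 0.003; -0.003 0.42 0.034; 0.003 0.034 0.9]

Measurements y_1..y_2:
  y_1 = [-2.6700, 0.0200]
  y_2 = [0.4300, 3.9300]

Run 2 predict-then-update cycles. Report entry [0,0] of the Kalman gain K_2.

step 1: x^-=[1.5933, -1.3209, 2.9937]  P^-=[0.9043 -0.0563 -0.0543; -0.0563 0.5261 0.0505; -0.0543 0.0505 1.2567]  S=[1.5132 0.3314; 0.3314 0.9328]  K=[0.5913 -0.0056; -0.0617 0.5583; -0.0483 -0.2402]  nu=[-3.6108, 1.5853]  x^+=[-0.5505, -0.2130, 2.7875]  P^+=[0.3774 -0.1077 0.0347; -0.1077 0.2524 0.1751; 0.0347 0.1751 1.1916]
step 2: x^-=[-0.7713, 0.1717, 2.8849]  P^-=[0.9496 -0.1636 -0.0101; -0.1636 0.4512 0.2223; -0.0101 0.2223 1.5053]  S=[1.4751 0.1738; 0.1738 0.7365]  K=[0.6157 -0.0292; -0.0960 0.5111; -0.0382 -0.1424]  nu=[1.4111, 4.5935]  x^+=[-0.0368, 2.3839, 2.1771]  P^+=[0.3961 -0.1206 0.0366; -0.1206 0.2622 0.2715; 0.0366 0.2715 1.4863]

K[0,0] = 0.6157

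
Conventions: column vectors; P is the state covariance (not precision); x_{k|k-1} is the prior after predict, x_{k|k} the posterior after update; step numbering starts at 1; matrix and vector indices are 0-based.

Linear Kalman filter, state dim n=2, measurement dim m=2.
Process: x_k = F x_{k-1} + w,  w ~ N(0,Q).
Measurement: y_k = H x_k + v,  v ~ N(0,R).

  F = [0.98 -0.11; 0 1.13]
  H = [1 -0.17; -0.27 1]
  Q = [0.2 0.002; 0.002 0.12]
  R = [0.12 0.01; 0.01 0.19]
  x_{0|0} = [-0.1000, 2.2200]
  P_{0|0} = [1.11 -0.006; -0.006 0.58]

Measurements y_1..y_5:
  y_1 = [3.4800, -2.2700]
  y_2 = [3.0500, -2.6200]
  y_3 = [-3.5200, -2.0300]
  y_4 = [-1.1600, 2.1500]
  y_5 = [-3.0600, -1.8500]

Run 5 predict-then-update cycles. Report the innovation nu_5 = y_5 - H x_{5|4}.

step 1: x^-=[-0.3422, 2.5086]  P^-=[1.2744 -0.0767; -0.0767 0.8606]  S=[1.4453 -0.5606; -0.5606 1.1849]  K=[0.9222 0.0812; 0.1644 0.8215]  nu=[4.2487, -4.8710]  x^+=[3.1805, -0.7948]  P^+=[0.1212 0.0574; 0.0574 0.1732]
step 2: x^-=[3.2043, -0.8981]  P^-=[0.3062 0.0440; 0.0440 0.3412]  S=[0.4211 -0.0846; -0.0846 0.5297]  K=[0.7177 0.0417; 0.0948 0.6368]  nu=[-0.3070, -0.8567]  x^+=[2.9482, -1.4727]  P^+=[0.0934 0.0403; 0.0403 0.1328]
step 3: x^-=[3.0513, -1.6642]  P^-=[0.2826 0.0301; 0.0301 0.2896]  S=[0.4007 -0.0840; -0.0840 0.4839]  K=[0.6979 0.0258; 0.0771 0.5950]  nu=[-6.8542, 0.4581]  x^+=[-1.7201, -1.9201]  P^+=[0.0902 0.0362; 0.0362 0.1236]
step 4: x^-=[-1.4745, -2.1698]  P^-=[0.2803 0.0267; 0.0267 0.2778]  S=[0.3992 -0.0849; -0.0849 0.4738]  K=[0.6952 0.0214; 0.0730 0.5842]  nu=[-0.0543, 3.9216]  x^+=[-1.4286, 0.1173]  P^+=[0.0896 0.0352; 0.0352 0.1212]
step 5: x^-=[-1.4129, 0.1325]  P^-=[0.2800 0.0259; 0.0259 0.2748]  S=[0.3991 -0.0852; -0.0852 0.4712]  K=[0.6948 0.0202; 0.0720 0.5813]  nu=[-1.6246, -2.3640]  x^+=[-2.5894, -1.3587]  P^+=[0.0895 0.0350; 0.0350 0.1206]

innov = [-1.6246, -2.3640]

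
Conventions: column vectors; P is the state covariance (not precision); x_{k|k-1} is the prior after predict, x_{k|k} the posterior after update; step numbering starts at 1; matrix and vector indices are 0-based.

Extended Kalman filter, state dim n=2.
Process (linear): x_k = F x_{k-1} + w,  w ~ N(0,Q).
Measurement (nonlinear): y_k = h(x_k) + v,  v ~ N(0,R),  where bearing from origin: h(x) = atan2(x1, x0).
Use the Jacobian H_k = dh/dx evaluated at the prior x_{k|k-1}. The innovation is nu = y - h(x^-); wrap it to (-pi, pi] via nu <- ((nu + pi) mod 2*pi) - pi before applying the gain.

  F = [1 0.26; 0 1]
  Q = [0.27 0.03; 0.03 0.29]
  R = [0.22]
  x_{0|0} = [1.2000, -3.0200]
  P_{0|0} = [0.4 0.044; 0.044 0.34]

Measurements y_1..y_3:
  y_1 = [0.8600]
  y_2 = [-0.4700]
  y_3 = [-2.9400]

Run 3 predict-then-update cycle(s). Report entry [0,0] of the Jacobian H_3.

H_jac[0,0] = 0.3145

step 1: x^-=[0.4148, -3.0200]  P^-=[0.7159 0.1624; 0.1624 0.6300]  H_jac=[0.3250 0.0446]  S=[0.3016]  K=[0.7955; 0.2683]  nu=[2.2943]  x^+=[2.2399, -2.4045]  P^+=[0.5250 0.0980; 0.0980 0.6083]
step 2: x^-=[1.6147, -2.4045]  P^-=[0.8871 0.2862; 0.2862 0.8983]  H_jac=[0.2866 0.1925]  S=[0.3577]  K=[0.8648; 0.7126]  nu=[0.5094]  x^+=[2.0553, -2.0415]  P^+=[0.6196 0.0657; 0.0657 0.7166]
step 3: x^-=[1.5245, -2.0415]  P^-=[0.9722 0.2821; 0.2821 1.0066]  H_jac=[0.3145 0.2348]  S=[0.4133]  K=[0.9000; 0.7865]  nu=[-2.0106]  x^+=[-0.2851, -3.6229]  P^+=[0.6375 -0.0105; -0.0105 0.7509]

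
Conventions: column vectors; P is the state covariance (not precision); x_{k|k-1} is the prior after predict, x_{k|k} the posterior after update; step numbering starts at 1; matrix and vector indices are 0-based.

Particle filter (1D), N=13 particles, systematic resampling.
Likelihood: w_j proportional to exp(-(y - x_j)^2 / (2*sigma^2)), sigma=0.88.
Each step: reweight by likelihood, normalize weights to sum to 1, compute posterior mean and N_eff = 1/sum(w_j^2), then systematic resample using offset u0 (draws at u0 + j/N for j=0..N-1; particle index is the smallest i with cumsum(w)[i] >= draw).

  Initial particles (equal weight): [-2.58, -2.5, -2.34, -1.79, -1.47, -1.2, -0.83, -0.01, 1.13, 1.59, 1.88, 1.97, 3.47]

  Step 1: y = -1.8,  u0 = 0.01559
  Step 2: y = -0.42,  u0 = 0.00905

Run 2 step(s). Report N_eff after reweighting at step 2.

step 1: w=[0.1199, 0.1294, 0.1471, 0.1775, 0.1655, 0.1407, 0.0967, 0.0224, 0.0007, 0.0001, 0.0000, 0.0000, 0.0000]  mean=-1.7861  Neff=7.0778  idx=[0, 0, 1, 1, 2, 3, 3, 3, 4, 4, 5, 5, 6]
step 2: w=[0.0111, 0.0111, 0.0138, 0.0138, 0.0209, 0.0671, 0.0671, 0.0671, 0.1106, 0.1106, 0.1522, 0.1522, 0.2023]  mean=-1.3940  Neff=7.9163  idx=[0, 5, 6, 7, 8, 9, 9, 10, 10, 11, 11, 12, 12]

N_eff = 7.9163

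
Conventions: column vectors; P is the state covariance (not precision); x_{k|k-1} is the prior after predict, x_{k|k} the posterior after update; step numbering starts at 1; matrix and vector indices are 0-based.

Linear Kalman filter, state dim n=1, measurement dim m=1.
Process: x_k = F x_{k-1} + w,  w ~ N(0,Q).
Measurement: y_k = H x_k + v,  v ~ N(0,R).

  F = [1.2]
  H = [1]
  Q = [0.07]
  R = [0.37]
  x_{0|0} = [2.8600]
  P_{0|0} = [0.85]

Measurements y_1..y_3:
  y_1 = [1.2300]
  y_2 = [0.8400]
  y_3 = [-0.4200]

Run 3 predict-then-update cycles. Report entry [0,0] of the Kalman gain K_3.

step 1: x^-=[3.4320]  P^-=[1.2940]  S=[1.6640]  K=[0.7776]  nu=[-2.2020]  x^+=[1.7196]  P^+=[0.2877]
step 2: x^-=[2.0636]  P^-=[0.4843]  S=[0.8543]  K=[0.5669]  nu=[-1.2236]  x^+=[1.3699]  P^+=[0.2098]
step 3: x^-=[1.6439]  P^-=[0.3721]  S=[0.7421]  K=[0.5014]  nu=[-2.0639]  x^+=[0.6091]  P^+=[0.1855]

K[0,0] = 0.5014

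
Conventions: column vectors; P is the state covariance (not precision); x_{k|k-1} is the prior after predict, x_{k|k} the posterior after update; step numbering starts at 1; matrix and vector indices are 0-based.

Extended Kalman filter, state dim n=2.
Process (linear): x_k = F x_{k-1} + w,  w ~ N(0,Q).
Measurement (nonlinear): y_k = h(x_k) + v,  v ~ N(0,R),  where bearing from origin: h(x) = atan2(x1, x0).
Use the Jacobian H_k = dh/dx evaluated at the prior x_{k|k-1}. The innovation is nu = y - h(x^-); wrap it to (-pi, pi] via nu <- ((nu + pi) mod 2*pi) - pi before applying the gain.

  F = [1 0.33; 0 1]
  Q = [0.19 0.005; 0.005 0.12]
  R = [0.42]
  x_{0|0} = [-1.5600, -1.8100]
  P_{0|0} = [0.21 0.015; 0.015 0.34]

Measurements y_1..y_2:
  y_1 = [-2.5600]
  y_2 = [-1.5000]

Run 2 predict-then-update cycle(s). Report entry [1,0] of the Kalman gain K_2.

step 1: x^-=[-2.1573, -1.8100]  P^-=[0.4469 0.1322; 0.1322 0.4600]  H_jac=[0.2282 -0.2720]  S=[0.4609]  K=[0.1433; -0.2060]  nu=[-0.1165]  x^+=[-2.1740, -1.7860]  P^+=[0.4375 0.1458; 0.1458 0.4404]
step 2: x^-=[-2.7634, -1.7860]  P^-=[0.7717 0.2962; 0.2962 0.5604]  H_jac=[0.1650 -0.2553]  S=[0.4526]  K=[0.1143; -0.2081]  nu=[1.0678]  x^+=[-2.6414, -2.0082]  P^+=[0.7658 0.3069; 0.3069 0.5408]

K[1,0] = -0.2081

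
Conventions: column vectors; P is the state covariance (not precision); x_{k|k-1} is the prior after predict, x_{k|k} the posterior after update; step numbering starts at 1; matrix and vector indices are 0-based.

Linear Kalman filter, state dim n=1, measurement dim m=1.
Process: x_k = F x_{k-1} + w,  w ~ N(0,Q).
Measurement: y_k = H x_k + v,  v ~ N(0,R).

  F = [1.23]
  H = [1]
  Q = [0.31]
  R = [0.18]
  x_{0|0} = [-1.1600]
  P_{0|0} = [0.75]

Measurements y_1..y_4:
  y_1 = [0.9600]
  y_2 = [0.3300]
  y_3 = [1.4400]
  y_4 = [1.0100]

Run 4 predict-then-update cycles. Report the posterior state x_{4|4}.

step 1: x^-=[-1.4268]  P^-=[1.4447]  S=[1.6247]  K=[0.8892]  nu=[2.3868]  x^+=[0.6956]  P^+=[0.1601]
step 2: x^-=[0.8555]  P^-=[0.5522]  S=[0.7322]  K=[0.7541]  nu=[-0.5255]  x^+=[0.4592]  P^+=[0.1357]
step 3: x^-=[0.5648]  P^-=[0.5154]  S=[0.6954]  K=[0.7411]  nu=[0.8752]  x^+=[1.2135]  P^+=[0.1334]
step 4: x^-=[1.4926]  P^-=[0.5118]  S=[0.6918]  K=[0.7398]  nu=[-0.4826]  x^+=[1.1355]  P^+=[0.1332]

x_post = [1.1355]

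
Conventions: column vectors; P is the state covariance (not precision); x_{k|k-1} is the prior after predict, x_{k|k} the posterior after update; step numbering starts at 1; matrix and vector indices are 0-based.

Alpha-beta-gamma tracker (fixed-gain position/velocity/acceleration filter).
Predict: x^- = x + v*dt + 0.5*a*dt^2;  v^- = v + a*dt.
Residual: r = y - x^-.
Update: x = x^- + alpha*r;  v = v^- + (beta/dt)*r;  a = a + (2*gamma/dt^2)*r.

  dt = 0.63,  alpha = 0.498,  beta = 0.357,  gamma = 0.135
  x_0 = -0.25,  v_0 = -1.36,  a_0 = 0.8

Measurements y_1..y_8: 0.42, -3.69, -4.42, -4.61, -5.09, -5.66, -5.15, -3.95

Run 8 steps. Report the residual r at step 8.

step 1: x_pred=-0.9480  r=1.3680  x^+=-0.2668  v^+=-0.0808  a^+=1.7306
step 2: x_pred=0.0258  r=-3.7158  x^+=-1.8247  v^+=-1.0961  a^+=-0.7971
step 3: x_pred=-2.6734  r=-1.7466  x^+=-3.5432  v^+=-2.5880  a^+=-1.9853
step 4: x_pred=-5.5676  r=0.9576  x^+=-5.0907  v^+=-3.2961  a^+=-1.3338
step 5: x_pred=-7.4320  r=2.3420  x^+=-6.2657  v^+=-2.8093  a^+=0.2593
step 6: x_pred=-7.9840  r=2.3240  x^+=-6.8267  v^+=-1.3289  a^+=1.8403
step 7: x_pred=-7.2987  r=2.1487  x^+=-6.2286  v^+=1.0481  a^+=3.3020
step 8: x_pred=-4.9131  r=0.9631  x^+=-4.4335  v^+=3.6741  a^+=3.9572

resid = 0.9631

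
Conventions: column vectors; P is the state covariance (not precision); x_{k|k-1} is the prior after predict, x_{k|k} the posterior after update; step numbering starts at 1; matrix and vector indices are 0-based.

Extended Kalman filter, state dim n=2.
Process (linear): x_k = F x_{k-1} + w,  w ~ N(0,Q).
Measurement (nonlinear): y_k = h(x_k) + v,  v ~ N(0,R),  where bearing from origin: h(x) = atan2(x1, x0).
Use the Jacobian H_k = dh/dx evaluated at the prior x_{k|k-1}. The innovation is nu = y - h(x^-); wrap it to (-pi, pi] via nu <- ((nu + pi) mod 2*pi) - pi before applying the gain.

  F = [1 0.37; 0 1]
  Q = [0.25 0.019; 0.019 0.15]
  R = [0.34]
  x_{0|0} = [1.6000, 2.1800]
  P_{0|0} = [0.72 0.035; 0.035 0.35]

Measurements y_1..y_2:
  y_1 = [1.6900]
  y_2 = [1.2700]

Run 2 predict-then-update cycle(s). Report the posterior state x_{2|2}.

step 1: x^-=[2.4066, 2.1800]  P^-=[1.0438 0.1835; 0.1835 0.5000]  H_jac=[-0.2068 0.2282]  S=[0.3933]  K=[-0.4422; 0.1937]  nu=[0.9540]  x^+=[1.9848, 2.3648]  P^+=[0.9669 0.2172; 0.2172 0.4852]
step 2: x^-=[2.8597, 2.3648]  P^-=[1.4441 0.4157; 0.4157 0.6352]  H_jac=[-0.1717 0.2077]  S=[0.3803]  K=[-0.4250; 0.1592]  nu=[0.5791]  x^+=[2.6136, 2.4569]  P^+=[1.3754 0.4415; 0.4415 0.6256]

x_post = [2.6136, 2.4569]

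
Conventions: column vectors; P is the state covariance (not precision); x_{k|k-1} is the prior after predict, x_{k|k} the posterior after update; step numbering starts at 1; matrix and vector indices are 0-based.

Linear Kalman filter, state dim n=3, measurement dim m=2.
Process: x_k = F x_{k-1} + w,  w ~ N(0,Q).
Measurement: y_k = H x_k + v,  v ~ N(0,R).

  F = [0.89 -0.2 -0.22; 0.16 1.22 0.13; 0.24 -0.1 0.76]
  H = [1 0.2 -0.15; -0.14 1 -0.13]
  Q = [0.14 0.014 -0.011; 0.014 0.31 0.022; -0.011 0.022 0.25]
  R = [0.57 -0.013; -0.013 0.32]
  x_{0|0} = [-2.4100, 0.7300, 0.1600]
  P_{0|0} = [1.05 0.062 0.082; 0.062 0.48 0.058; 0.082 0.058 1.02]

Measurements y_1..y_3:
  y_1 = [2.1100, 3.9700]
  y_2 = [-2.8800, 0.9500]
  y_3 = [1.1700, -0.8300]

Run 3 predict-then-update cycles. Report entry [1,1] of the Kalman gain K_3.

step 1: x^-=[-2.3261, 0.5258, -0.5298]  P^-=[0.9912 0.0721 0.0874; 0.0721 1.1146 0.1873; 0.0874 0.1873 0.9226]  S=[1.6179 0.1167; 0.1167 1.4039]  K=[0.6212 -0.1072; 0.1101 0.7602; -0.0112 0.0402]  nu=[4.2515, 3.0497]  x^+=[-0.0122, 3.3125, -0.4551]  P^+=[0.3663 0.0221 0.1017; 0.0221 0.2640 0.1469; 0.1017 0.1469 0.9202]
step 2: x^-=[-0.5732, 3.9801, -0.6800]  P^-=[0.4505 -0.0363 -0.0400; -0.0363 0.7874 0.2507; -0.0400 0.2507 0.8190]  S=[1.0528 0.0223; 0.0223 1.0736]  K=[0.4287 -0.0966; 0.0644 0.7065; -0.1101 0.1419]  nu=[-3.2048, -3.1987]  x^+=[-1.6380, 1.5140, -0.7810]  P^+=[0.2488 0.0013 0.0228; 0.0013 0.2452 0.1521; 0.0228 0.1521 0.7853]
step 3: x^-=[-1.5888, 1.4835, -1.1381]  P^-=[0.3889 -0.0744 -0.0900; -0.0744 0.7443 0.2221; -0.0900 0.2221 0.7055]  S=[0.9884 -0.0065; -0.0065 1.0436]  K=[0.3913 -0.1099; 0.0461 0.6958; -0.1523 0.1361]  nu=[2.2914, -2.6838]  x^+=[-0.3973, -0.2781, -1.8523]  P^+=[0.2244 -0.0108 -0.0150; -0.0108 0.2374 0.1296; -0.0150 0.1296 0.6630]

K[1,1] = 0.6958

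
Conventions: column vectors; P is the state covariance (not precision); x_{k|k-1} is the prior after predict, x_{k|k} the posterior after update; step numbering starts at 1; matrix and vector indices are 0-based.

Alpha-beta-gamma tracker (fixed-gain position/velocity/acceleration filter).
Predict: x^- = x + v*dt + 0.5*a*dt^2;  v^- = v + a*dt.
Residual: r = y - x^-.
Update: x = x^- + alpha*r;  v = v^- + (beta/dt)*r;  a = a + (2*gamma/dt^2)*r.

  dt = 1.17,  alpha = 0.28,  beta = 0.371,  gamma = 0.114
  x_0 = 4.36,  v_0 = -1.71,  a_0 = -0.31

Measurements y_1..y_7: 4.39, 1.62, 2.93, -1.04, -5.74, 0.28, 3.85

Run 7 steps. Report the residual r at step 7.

step 1: x_pred=2.1471  r=2.2429  x^+=2.7751  v^+=-1.3615  a^+=0.0636
step 2: x_pred=1.2257  r=0.3943  x^+=1.3361  v^+=-1.1621  a^+=0.1292
step 3: x_pred=0.0649  r=2.8651  x^+=0.8671  v^+=-0.1024  a^+=0.6064
step 4: x_pred=1.1624  r=-2.2024  x^+=0.5458  v^+=-0.0912  a^+=0.2396
step 5: x_pred=0.6030  r=-6.3430  x^+=-1.1730  v^+=-1.8222  a^+=-0.8169
step 6: x_pred=-3.8641  r=4.1441  x^+=-2.7037  v^+=-1.4639  a^+=-0.1266
step 7: x_pred=-4.5032  r=8.3532  x^+=-2.1643  v^+=1.0367  a^+=1.2646

resid = 8.3532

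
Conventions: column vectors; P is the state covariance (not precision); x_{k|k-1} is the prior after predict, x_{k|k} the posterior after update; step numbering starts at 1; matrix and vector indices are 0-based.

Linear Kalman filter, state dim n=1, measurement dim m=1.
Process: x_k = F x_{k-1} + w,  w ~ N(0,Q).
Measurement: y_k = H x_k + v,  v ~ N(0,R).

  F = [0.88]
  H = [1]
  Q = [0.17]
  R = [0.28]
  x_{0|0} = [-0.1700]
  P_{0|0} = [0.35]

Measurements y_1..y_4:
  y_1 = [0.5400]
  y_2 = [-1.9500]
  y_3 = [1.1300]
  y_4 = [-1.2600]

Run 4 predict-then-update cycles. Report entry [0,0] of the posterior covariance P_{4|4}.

P_post[0,0] = 0.1397

step 1: x^-=[-0.1496]  P^-=[0.4410]  S=[0.7210]  K=[0.6117]  nu=[0.6896]  x^+=[0.2722]  P^+=[0.1713]
step 2: x^-=[0.2395]  P^-=[0.3026]  S=[0.5826]  K=[0.5194]  nu=[-2.1895]  x^+=[-0.8978]  P^+=[0.1454]
step 3: x^-=[-0.7900]  P^-=[0.2826]  S=[0.5626]  K=[0.5023]  nu=[1.9200]  x^+=[0.1745]  P^+=[0.1407]
step 4: x^-=[0.1535]  P^-=[0.2789]  S=[0.5589]  K=[0.4990]  nu=[-1.4135]  x^+=[-0.5519]  P^+=[0.1397]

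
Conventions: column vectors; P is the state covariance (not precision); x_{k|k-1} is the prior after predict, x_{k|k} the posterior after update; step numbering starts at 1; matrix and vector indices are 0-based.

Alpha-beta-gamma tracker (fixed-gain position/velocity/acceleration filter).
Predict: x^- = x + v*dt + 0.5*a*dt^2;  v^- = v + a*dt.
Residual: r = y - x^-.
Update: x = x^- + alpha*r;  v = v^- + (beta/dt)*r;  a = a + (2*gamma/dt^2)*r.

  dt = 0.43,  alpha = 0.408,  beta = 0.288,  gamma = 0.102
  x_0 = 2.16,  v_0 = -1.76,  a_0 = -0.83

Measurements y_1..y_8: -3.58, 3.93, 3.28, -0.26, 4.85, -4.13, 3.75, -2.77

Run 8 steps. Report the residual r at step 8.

step 1: x_pred=1.3265  r=-4.9065  x^+=-0.6754  v^+=-5.4031  a^+=-6.2433
step 2: x_pred=-3.5759  r=7.5059  x^+=-0.5135  v^+=-3.0605  a^+=2.0379
step 3: x_pred=-1.6411  r=4.9211  x^+=0.3667  v^+=1.1118  a^+=7.4674
step 4: x_pred=1.5351  r=-1.7951  x^+=0.8027  v^+=3.1205  a^+=5.4868
step 5: x_pred=2.6518  r=2.1982  x^+=3.5487  v^+=6.9521  a^+=7.9121
step 6: x_pred=7.2695  r=-11.3995  x^+=2.6185  v^+=2.7193  a^+=-4.6650
step 7: x_pred=3.3565  r=0.3935  x^+=3.5171  v^+=0.9769  a^+=-4.2308
step 8: x_pred=3.5460  r=-6.3160  x^+=0.9691  v^+=-5.0726  a^+=-11.1992

resid = -6.3160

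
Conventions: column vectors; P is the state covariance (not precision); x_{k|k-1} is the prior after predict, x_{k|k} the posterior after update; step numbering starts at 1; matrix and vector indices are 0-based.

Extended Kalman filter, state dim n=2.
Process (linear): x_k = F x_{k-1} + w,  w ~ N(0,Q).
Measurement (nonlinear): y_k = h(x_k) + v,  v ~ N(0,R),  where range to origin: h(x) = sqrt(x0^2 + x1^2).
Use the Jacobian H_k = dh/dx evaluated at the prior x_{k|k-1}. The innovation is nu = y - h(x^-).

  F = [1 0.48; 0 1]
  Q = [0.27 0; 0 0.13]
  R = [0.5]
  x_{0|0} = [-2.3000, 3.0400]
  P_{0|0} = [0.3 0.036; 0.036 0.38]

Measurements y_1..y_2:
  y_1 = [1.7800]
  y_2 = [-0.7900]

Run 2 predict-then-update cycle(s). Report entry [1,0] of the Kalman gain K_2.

K[1,0] = 0.4605

step 1: x^-=[-0.8408, 3.0400]  P^-=[0.6921 0.2184; 0.2184 0.5100]  H_jac=[-0.2666 0.9638]  S=[0.9107]  K=[0.0285; 0.4758]  nu=[-1.3741]  x^+=[-0.8800, 2.3862]  P^+=[0.6914 0.2060; 0.2060 0.3038]
step 2: x^-=[0.2653, 2.3862]  P^-=[1.2292 0.3519; 0.3519 0.4338]  H_jac=[0.1105 0.9939]  S=[1.0208]  K=[0.4756; 0.4605]  nu=[-3.1909]  x^+=[-1.2524, 0.9169]  P^+=[0.9982 0.1283; 0.1283 0.2174]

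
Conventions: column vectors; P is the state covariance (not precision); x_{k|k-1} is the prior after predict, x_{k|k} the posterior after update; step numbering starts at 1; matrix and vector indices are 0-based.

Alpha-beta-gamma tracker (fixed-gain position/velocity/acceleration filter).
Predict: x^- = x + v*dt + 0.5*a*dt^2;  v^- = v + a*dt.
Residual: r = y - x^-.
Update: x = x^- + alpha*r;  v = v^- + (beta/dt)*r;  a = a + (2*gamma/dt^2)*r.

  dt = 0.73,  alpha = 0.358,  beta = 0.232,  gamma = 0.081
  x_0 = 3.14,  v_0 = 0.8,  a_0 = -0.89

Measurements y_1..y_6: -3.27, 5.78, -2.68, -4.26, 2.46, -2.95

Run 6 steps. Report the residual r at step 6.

step 1: x_pred=3.4869  r=-6.7569  x^+=1.0679  v^+=-1.9971  a^+=-2.9441
step 2: x_pred=-1.1744  r=6.9544  x^+=1.3153  v^+=-1.9361  a^+=-0.8299
step 3: x_pred=-0.3192  r=-2.3608  x^+=-1.1644  v^+=-3.2922  a^+=-1.5476
step 4: x_pred=-3.9801  r=-0.2799  x^+=-4.0803  v^+=-4.5109  a^+=-1.6327
step 5: x_pred=-7.8083  r=10.2683  x^+=-4.1323  v^+=-2.4395  a^+=1.4888
step 6: x_pred=-5.5164  r=2.5664  x^+=-4.5976  v^+=-0.5370  a^+=2.2690

resid = 2.5664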